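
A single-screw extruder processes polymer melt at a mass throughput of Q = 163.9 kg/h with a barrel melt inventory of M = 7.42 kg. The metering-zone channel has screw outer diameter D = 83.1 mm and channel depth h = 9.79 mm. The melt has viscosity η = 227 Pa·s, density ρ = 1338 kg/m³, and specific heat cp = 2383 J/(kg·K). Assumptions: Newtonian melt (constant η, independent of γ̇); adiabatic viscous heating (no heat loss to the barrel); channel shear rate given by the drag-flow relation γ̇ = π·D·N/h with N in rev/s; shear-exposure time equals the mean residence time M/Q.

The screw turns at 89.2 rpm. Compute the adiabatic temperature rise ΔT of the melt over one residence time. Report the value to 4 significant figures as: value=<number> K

value=18.24 K

Q_s = Q / 3600 = 163.9 / 3600 = 0.0455278 kg/s
t_res = M / Q_s = 7.42 / 0.0455278 = 162.977 s
Convert to SI: D = 0.0831 m, h = 0.00979 m, N = 89.2/60 = 1.48667 rev/s
γ̇ = π D N / h = (π)(0.0831)(1.48667) / 0.00979 = 39.6444 s⁻¹
ΔT = η·γ̇²·t_res/(ρ·cp) = [227 × 39.6444² × 162.977] / [1338 × 2383] = 18.2363 K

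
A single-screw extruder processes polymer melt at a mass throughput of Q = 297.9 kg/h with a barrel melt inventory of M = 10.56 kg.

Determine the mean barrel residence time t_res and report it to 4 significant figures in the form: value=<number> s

value=127.6 s

Convert throughput: Q = 297.9 kg/h = 297.9/3600 = 0.08275 kg/s
Mean residence time: t_res = M/Q_s = 10.56 kg / 0.08275 kg/s = 127.613 s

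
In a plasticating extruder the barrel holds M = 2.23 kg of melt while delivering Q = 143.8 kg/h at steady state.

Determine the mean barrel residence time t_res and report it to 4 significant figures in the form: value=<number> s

value=55.83 s

Convert throughput: Q = 143.8 kg/h = 143.8/3600 = 0.0399444 kg/s
t_res = M / Q_s = 2.23 ÷ 0.0399444 = 55.8275 s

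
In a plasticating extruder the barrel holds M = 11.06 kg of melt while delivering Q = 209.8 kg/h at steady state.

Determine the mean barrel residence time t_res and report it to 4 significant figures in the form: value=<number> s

value=189.8 s

Convert throughput: Q = 209.8 kg/h = 209.8/3600 = 0.0582778 kg/s
t_res = M / Q_s = 11.06 ÷ 0.0582778 = 189.781 s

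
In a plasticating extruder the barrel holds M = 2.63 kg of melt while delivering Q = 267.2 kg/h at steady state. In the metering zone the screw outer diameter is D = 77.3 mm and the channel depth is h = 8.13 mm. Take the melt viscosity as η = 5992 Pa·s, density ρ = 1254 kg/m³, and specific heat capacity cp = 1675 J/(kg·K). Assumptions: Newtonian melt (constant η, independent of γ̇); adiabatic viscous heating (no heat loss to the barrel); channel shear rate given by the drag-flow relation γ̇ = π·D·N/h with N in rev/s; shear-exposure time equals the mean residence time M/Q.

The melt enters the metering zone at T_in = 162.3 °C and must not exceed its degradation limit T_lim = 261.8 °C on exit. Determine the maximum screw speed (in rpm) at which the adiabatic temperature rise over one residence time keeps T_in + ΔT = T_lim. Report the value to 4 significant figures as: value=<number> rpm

value=63.02 rpm

Throughput in SI: Q_s = 267.2 kg/h ÷ 3600 s/h = 0.0742222 kg/s
Mean residence time: t_res = M/Q_s = 2.63 kg / 0.0742222 kg/s = 35.4341 s
D = 77.3 mm = 0.0773 m;  h = 8.13 mm = 0.00813 m
Allowable rise: ΔT_a = T_lim − T_in = 261.8 − 162.3 = 99.5 K
γ̇_max² = ΔT_a·ρ·cp / (η·t_res) = [99.5 × 1254 × 1675] / [5992 × 35.4341] = 984.333 s⁻²
γ̇_max = √984.333 = 31.3741 s⁻¹
N_max = γ̇_max h / (πD) = 31.3741·0.00813/(π·0.0773) = 1.05035 rev/s → ×60 = 63.0207 rpm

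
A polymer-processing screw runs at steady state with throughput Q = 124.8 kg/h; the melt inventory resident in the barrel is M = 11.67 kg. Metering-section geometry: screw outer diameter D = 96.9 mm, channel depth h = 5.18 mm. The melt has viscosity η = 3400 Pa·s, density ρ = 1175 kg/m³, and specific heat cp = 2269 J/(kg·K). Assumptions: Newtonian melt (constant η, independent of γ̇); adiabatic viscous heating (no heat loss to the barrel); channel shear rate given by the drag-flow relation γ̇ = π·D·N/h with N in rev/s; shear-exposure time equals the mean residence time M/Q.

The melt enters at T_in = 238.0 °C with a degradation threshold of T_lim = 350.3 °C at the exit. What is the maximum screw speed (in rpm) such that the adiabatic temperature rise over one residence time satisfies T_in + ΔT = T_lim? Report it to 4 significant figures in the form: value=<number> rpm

Convert throughput: Q = 124.8 kg/h = 124.8/3600 = 0.0346667 kg/s
t_res = M / Q_s = 11.67 / 0.0346667 = 336.635 s
Convert to metres: D = 0.0969 m, h = 0.00518 m
ΔT_a = T_lim − T_in = 350.3 − 238.0 = 112.3 K
Invert ΔT = ηγ̇²t_res/(ρcp) for γ̇: γ̇_max² = ΔT_a ρ cp / (η t_res) = 112.3·1175·2269 / (3400·336.635) = 261.586 s⁻²
γ̇_max = sqrt(261.586) = 16.1736 s⁻¹
Solve γ̇ = πDN/h for N: N_max = γ̇_max·h/(π·D) = 16.1736 × 0.00518 / (π × 0.0969) = 0.275209 rev/s = 16.5126 rpm

value=16.51 rpm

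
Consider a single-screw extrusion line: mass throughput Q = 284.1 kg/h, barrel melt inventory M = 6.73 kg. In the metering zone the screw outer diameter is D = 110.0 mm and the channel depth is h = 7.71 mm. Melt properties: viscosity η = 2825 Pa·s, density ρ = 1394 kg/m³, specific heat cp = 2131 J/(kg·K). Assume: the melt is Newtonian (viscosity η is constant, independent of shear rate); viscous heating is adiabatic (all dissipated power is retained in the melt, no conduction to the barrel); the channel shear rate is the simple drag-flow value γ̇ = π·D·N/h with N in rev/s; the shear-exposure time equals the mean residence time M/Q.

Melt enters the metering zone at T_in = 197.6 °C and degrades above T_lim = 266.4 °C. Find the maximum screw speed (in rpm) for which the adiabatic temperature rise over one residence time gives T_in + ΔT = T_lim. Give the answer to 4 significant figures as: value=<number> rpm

Convert throughput: Q = 284.1 kg/h = 284.1/3600 = 0.0789167 kg/s
Mean residence time: t_res = M/Q_s = 6.73 kg / 0.0789167 kg/s = 85.2798 s
Convert to metres: D = 0.11 m, h = 0.00771 m
ΔT_a = T_lim − T_in = 266.4 °C − 197.6 °C = 68.8 K
Invert ΔT = ηγ̇²t_res/(ρcp) for γ̇: γ̇_max² = ΔT_a ρ cp / (η t_res) = 68.8·1394·2131 / (2825·85.2798) = 848.34 s⁻²
γ̇_max = √848.34 = 29.1263 s⁻¹
N_max = γ̇_max h / (πD) = 29.1263·0.00771/(π·0.11) = 0.649826 rev/s → ×60 = 38.9895 rpm

value=38.99 rpm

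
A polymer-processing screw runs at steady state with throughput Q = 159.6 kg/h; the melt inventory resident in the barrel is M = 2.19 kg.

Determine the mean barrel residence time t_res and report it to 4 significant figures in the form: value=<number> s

value=49.40 s

Q_s = Q / 3600 = 159.6 / 3600 = 0.0443333 kg/s
Mean residence time: t_res = M/Q_s = 2.19 kg / 0.0443333 kg/s = 49.3985 s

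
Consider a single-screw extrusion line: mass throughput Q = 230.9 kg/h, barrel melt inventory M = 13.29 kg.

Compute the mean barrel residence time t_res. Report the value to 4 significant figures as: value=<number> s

value=207.2 s

Throughput in SI: Q_s = 230.9 kg/h ÷ 3600 s/h = 0.0641389 kg/s
Mean residence time: t_res = M/Q_s = 13.29 kg / 0.0641389 kg/s = 207.207 s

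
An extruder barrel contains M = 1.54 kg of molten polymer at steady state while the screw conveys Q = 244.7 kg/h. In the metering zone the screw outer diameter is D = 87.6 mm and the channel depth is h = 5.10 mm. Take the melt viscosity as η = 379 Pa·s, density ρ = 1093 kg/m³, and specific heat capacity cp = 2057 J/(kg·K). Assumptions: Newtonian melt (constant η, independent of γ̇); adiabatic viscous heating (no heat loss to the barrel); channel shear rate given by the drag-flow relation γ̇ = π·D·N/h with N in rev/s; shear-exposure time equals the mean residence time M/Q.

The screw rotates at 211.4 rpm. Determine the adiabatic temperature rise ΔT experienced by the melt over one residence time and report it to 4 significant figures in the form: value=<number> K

value=138.1 K

Convert throughput: Q = 244.7 kg/h = 244.7/3600 = 0.0679722 kg/s
t_res = M / Q_s = 1.54 ÷ 0.0679722 = 22.6563 s
Convert to SI: D = 0.0876 m, h = 0.0051 m, N = 211.4/60 = 3.52333 rev/s
Shear rate: γ̇ = πDN/h = π·0.0876·3.52333/0.0051 = 190.124 s⁻¹
ΔT = η·γ̇²·t_res/(ρ·cp) = [379 × 190.124² × 22.6563] / [1093 × 2057] = 138.054 K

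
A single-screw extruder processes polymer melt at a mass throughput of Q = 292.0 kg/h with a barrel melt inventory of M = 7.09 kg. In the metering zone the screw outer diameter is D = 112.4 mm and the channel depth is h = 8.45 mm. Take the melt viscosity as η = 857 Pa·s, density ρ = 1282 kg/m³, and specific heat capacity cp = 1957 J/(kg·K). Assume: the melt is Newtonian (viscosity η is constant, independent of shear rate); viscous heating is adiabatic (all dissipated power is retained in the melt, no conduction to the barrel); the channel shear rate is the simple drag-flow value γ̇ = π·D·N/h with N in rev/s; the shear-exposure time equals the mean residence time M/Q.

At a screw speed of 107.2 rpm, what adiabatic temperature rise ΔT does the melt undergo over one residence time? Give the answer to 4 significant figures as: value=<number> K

Convert throughput: Q = 292.0 kg/h = 292.0/3600 = 0.0811111 kg/s
Mean residence time: t_res = M/Q_s = 7.09 kg / 0.0811111 kg/s = 87.411 s
Convert to SI: D = 0.1124 m, h = 0.00845 m, N = 107.2/60 = 1.78667 rev/s
γ̇ = π D N / h = (π)(0.1124)(1.78667) / 0.00845 = 74.6626 s⁻¹
ΔT = η·γ̇²·t_res / (ρ·cp) = 857 · (74.6626)² · 87.411 / (1282 · 1957) = 166.446 K

value=166.4 K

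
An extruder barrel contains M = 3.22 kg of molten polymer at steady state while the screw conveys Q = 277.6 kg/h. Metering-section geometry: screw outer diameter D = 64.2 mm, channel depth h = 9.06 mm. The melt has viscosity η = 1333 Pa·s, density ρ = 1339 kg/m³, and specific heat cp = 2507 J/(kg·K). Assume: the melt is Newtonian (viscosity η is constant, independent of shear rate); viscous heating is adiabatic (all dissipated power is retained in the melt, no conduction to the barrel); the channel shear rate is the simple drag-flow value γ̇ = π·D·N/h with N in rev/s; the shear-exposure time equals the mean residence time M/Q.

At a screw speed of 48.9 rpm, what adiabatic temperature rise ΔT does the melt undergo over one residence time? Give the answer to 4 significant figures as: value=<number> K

value=5.458 K

Q_s = Q / 3600 = 277.6 / 3600 = 0.0771111 kg/s
t_res = M / Q_s = 3.22 ÷ 0.0771111 = 41.7579 s
Geometry in metres: D = 64.2 mm → 0.0642 m, h = 9.06 mm → 0.00906 m; screw speed N = 48.9 rpm = 0.815 rev/s
Shear rate: γ̇ = πDN/h = π·0.0642·0.815/0.00906 = 18.1432 s⁻¹
Adiabatic rise: ΔT = η γ̇² t_res / (ρ cp) = 1333·(18.1432)²·41.7579 / (1339·2507) = 5.45837 K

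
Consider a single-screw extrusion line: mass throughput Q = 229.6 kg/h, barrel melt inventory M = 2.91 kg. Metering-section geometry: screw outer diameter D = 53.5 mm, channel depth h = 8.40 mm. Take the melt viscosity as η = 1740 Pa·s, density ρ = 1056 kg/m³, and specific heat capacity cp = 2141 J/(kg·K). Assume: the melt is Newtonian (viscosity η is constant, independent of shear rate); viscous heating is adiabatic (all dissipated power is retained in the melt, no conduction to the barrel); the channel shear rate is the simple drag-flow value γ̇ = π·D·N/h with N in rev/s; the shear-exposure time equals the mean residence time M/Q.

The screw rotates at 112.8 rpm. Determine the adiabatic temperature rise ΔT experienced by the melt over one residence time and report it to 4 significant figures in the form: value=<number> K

value=49.69 K

Q_s = Q / 3600 = 229.6 / 3600 = 0.0637778 kg/s
Mean residence time: t_res = M/Q_s = 2.91 kg / 0.0637778 kg/s = 45.6272 s
Geometry in metres: D = 53.5 mm → 0.0535 m, h = 8.40 mm → 0.0084 m; screw speed N = 112.8 rpm = 1.88 rev/s
γ̇ = π·D·N / h = π · 0.0535 · 1.88 / 0.0084 = 37.6168 s⁻¹
ΔT = η·γ̇²·t_res / (ρ·cp) = 1740 · (37.6168)² · 45.6272 / (1056 · 2141) = 49.6886 K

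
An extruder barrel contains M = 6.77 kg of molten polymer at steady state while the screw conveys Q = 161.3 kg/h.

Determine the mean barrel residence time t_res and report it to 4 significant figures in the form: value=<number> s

value=151.1 s

Convert throughput: Q = 161.3 kg/h = 161.3/3600 = 0.0448056 kg/s
t_res = M / Q_s = 6.77 / 0.0448056 = 151.097 s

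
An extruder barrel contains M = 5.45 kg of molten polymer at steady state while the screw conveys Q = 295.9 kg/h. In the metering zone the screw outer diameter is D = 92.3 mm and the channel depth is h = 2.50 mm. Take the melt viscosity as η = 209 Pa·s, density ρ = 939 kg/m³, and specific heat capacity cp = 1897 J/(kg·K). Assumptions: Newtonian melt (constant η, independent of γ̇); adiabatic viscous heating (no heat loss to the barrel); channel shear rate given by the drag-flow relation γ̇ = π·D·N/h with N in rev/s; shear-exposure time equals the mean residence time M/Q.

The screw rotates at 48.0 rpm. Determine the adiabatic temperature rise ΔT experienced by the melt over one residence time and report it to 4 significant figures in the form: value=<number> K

Convert throughput: Q = 295.9 kg/h = 295.9/3600 = 0.0821944 kg/s
t_res = M / Q_s = 5.45 ÷ 0.0821944 = 66.3062 s
D = 92.3 mm = 0.0923 m;  h = 2.50 mm = 0.0025 m;  N = 48.0 rpm / 60 = 0.8 rev/s
γ̇ = π D N / h = (π)(0.0923)(0.8) / 0.0025 = 92.7901 s⁻¹
ΔT = η·γ̇²·t_res/(ρ·cp) = [209 × 92.7901² × 66.3062] / [939 × 1897] = 66.9839 K

value=66.98 K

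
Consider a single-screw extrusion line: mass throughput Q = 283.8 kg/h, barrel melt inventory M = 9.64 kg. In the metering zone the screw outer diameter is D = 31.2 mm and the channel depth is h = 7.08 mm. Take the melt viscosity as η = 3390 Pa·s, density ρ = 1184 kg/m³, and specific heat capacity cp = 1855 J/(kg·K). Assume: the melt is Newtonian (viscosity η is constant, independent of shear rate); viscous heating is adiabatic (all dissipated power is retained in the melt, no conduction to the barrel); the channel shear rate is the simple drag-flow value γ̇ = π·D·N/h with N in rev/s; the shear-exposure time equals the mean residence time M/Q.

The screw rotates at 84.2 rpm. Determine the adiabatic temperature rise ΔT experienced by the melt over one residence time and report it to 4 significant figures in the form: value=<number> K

Q_s = Q / 3600 = 283.8 / 3600 = 0.0788333 kg/s
t_res = M / Q_s = 9.64 ÷ 0.0788333 = 122.283 s
Convert to SI: D = 0.0312 m, h = 0.00708 m, N = 84.2/60 = 1.40333 rev/s
γ̇ = π D N / h = (π)(0.0312)(1.40333) / 0.00708 = 19.4282 s⁻¹
ΔT = η·γ̇²·t_res / (ρ·cp) = 3390 · (19.4282)² · 122.283 / (1184 · 1855) = 71.2419 K

value=71.24 K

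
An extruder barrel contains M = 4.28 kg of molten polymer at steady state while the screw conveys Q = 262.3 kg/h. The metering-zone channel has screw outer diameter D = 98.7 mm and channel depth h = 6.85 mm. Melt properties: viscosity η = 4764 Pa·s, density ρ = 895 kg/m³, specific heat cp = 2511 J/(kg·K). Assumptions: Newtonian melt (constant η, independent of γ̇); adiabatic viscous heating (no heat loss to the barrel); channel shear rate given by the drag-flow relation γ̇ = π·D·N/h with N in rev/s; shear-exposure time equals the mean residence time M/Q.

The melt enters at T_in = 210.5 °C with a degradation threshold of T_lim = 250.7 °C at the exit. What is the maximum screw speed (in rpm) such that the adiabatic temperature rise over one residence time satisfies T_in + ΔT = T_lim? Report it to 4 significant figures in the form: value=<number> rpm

Convert throughput: Q = 262.3 kg/h = 262.3/3600 = 0.0728611 kg/s
t_res = M / Q_s = 4.28 / 0.0728611 = 58.7419 s
D = 98.7 mm = 0.0987 m;  h = 6.85 mm = 0.00685 m
ΔT_a = T_lim − T_in = 250.7 °C − 210.5 °C = 40.2 K
Invert ΔT = ηγ̇²t_res/(ρcp) for γ̇: γ̇_max² = ΔT_a ρ cp / (η t_res) = 40.2·895·2511 / (4764·58.7419) = 322.832 s⁻²
γ̇_max = √322.832 = 17.9675 s⁻¹
N_max = γ̇_max·h / (π·D) = 17.9675 · 0.00685 / (π · 0.0987) = 0.396928 rev/s = 23.8157 rpm

value=23.82 rpm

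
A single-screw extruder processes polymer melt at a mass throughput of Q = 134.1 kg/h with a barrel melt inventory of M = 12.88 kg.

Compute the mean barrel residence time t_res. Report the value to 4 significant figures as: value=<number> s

value=345.8 s

Convert throughput: Q = 134.1 kg/h = 134.1/3600 = 0.03725 kg/s
t_res = M / Q_s = 12.88 ÷ 0.03725 = 345.772 s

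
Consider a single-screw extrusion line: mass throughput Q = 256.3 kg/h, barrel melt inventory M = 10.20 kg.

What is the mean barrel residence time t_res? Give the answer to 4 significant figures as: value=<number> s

Throughput in SI: Q_s = 256.3 kg/h ÷ 3600 s/h = 0.0711944 kg/s
t_res = M / Q_s = 10.20 ÷ 0.0711944 = 143.27 s

value=143.3 s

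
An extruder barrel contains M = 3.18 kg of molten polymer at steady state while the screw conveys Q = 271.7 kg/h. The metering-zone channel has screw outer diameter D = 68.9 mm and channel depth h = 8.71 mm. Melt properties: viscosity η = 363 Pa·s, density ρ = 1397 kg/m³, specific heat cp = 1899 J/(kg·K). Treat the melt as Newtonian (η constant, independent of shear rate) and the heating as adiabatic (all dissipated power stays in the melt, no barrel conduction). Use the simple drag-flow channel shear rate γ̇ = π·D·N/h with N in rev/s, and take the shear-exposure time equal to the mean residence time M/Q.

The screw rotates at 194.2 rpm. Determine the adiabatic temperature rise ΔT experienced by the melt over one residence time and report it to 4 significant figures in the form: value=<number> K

value=37.30 K

Convert throughput: Q = 271.7 kg/h = 271.7/3600 = 0.0754722 kg/s
Mean residence time: t_res = M/Q_s = 3.18 kg / 0.0754722 kg/s = 42.1347 s
Convert to SI: D = 0.0689 m, h = 0.00871 m, N = 194.2/60 = 3.23667 rev/s
Shear rate: γ̇ = πDN/h = π·0.0689·3.23667/0.00871 = 80.4357 s⁻¹
Adiabatic rise: ΔT = η γ̇² t_res / (ρ cp) = 363·(80.4357)²·42.1347 / (1397·1899) = 37.3012 K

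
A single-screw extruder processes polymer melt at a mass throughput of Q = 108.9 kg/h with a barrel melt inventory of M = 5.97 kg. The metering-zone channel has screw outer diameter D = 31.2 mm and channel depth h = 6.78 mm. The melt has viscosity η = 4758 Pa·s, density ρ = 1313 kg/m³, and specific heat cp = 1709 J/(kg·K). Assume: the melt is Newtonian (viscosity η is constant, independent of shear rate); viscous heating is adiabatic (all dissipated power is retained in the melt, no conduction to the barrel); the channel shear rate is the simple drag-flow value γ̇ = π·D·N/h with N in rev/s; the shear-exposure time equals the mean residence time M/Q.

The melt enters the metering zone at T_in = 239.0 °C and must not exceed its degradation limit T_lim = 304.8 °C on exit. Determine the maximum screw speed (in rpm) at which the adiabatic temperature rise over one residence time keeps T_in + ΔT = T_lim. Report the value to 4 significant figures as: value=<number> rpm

value=52.04 rpm

Convert throughput: Q = 108.9 kg/h = 108.9/3600 = 0.03025 kg/s
t_res = M / Q_s = 5.97 / 0.03025 = 197.355 s
D = 31.2 mm = 0.0312 m;  h = 6.78 mm = 0.00678 m
ΔT_a = T_lim − T_in = 304.8 °C − 239.0 °C = 65.8 K
γ̇_max² = ΔT_a·ρ·cp/(η·t_res) = 65.8·1313·1709/(4758·197.355) = 157.239 s⁻²
Take the square root: γ̇_max = √(157.239) = 12.5395 s⁻¹
Solve γ̇ = πDN/h for N: N_max = γ̇_max·h/(π·D) = 12.5395 × 0.00678 / (π × 0.0312) = 0.867371 rev/s = 52.0423 rpm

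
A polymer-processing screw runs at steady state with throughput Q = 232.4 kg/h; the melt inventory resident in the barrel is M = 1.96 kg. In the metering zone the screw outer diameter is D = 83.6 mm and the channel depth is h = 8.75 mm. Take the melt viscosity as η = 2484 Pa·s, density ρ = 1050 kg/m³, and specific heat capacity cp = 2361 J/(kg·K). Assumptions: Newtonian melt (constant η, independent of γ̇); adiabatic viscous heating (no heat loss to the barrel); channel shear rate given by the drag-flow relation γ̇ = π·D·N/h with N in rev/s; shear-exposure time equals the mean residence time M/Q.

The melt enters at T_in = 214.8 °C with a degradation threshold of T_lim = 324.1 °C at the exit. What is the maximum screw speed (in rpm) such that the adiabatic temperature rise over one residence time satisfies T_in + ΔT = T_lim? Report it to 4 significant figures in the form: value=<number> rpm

Throughput in SI: Q_s = 232.4 kg/h ÷ 3600 s/h = 0.0645556 kg/s
t_res = M / Q_s = 1.96 / 0.0645556 = 30.3614 s
Convert to metres: D = 0.0836 m, h = 0.00875 m
ΔT_a = T_lim − T_in = 324.1 °C − 214.8 °C = 109.3 K
γ̇_max² = ΔT_a·ρ·cp / (η·t_res) = [109.3 × 1050 × 2361] / [2484 × 30.3614] = 3592.79 s⁻²
Take the square root: γ̇_max = √(3592.79) = 59.9399 s⁻¹
N_max = γ̇_max·h / (π·D) = 59.9399 · 0.00875 / (π · 0.0836) = 1.99695 rev/s = 119.817 rpm

value=119.8 rpm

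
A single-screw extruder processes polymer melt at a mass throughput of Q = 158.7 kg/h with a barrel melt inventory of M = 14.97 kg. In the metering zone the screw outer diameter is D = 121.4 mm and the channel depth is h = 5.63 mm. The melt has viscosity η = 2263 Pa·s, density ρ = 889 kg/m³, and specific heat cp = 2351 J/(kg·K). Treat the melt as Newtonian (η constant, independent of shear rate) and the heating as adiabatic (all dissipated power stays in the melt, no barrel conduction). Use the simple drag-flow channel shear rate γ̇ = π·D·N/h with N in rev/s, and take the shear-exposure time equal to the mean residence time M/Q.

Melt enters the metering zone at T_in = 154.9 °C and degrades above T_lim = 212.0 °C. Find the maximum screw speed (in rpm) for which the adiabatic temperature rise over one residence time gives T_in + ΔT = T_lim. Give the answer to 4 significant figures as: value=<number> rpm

Throughput in SI: Q_s = 158.7 kg/h ÷ 3600 s/h = 0.0440833 kg/s
t_res = M / Q_s = 14.97 ÷ 0.0440833 = 339.584 s
Convert to metres: D = 0.1214 m, h = 0.00563 m
ΔT_a = T_lim − T_in = 212.0 °C − 154.9 °C = 57.1 K
γ̇_max² = ΔT_a·ρ·cp/(η·t_res) = 57.1·889·2351/(2263·339.584) = 155.295 s⁻²
γ̇_max = √155.295 = 12.4618 s⁻¹
N_max = γ̇_max h / (πD) = 12.4618·0.00563/(π·0.1214) = 0.183958 rev/s → ×60 = 11.0375 rpm

value=11.04 rpm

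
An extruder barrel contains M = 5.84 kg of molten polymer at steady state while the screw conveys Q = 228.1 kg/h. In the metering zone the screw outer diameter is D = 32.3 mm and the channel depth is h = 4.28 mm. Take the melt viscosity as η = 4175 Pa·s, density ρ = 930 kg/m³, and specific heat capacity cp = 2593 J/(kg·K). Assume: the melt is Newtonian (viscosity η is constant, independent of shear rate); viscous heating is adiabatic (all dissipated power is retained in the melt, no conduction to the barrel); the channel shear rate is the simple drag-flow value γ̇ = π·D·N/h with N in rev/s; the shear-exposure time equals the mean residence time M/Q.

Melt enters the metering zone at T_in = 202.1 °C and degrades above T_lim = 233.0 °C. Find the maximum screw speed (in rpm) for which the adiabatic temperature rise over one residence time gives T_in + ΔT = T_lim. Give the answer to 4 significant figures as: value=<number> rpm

value=35.22 rpm

Throughput in SI: Q_s = 228.1 kg/h ÷ 3600 s/h = 0.0633611 kg/s
t_res = M / Q_s = 5.84 ÷ 0.0633611 = 92.1701 s
D = 32.3 mm = 0.0323 m;  h = 4.28 mm = 0.00428 m
ΔT_a = T_lim − T_in = 233.0 °C − 202.1 °C = 30.9 K
γ̇_max² = ΔT_a·ρ·cp / (η·t_res) = [30.9 × 930 × 2593] / [4175 × 92.1701] = 193.641 s⁻²
γ̇_max = √193.641 = 13.9155 s⁻¹
Solve γ̇ = πDN/h for N: N_max = γ̇_max·h/(π·D) = 13.9155 × 0.00428 / (π × 0.0323) = 0.586935 rev/s = 35.2161 rpm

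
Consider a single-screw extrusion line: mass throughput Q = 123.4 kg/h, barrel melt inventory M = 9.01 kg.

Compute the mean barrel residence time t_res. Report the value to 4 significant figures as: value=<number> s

value=262.9 s

Convert throughput: Q = 123.4 kg/h = 123.4/3600 = 0.0342778 kg/s
t_res = M / Q_s = 9.01 / 0.0342778 = 262.853 s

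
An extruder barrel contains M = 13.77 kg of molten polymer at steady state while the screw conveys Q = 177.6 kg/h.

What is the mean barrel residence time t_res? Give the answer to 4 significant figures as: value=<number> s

value=279.1 s

Throughput in SI: Q_s = 177.6 kg/h ÷ 3600 s/h = 0.0493333 kg/s
t_res = M / Q_s = 13.77 / 0.0493333 = 279.122 s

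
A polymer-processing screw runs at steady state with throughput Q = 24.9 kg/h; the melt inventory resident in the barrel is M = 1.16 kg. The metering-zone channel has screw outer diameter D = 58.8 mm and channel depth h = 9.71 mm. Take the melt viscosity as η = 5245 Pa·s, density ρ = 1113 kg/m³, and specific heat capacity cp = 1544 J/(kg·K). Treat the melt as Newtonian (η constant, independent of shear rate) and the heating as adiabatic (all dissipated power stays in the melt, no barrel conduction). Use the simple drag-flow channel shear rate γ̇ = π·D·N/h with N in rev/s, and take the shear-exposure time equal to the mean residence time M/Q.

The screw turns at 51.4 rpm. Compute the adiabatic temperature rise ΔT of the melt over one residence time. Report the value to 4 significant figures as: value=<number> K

Convert throughput: Q = 24.9 kg/h = 24.9/3600 = 0.00691667 kg/s
t_res = M / Q_s = 1.16 ÷ 0.00691667 = 167.711 s
D = 58.8 mm = 0.0588 m;  h = 9.71 mm = 0.00971 m;  N = 51.4 rpm / 60 = 0.856667 rev/s
Shear rate: γ̇ = πDN/h = π·0.0588·0.856667/0.00971 = 16.2975 s⁻¹
ΔT = η·γ̇²·t_res / (ρ·cp) = 5245 · (16.2975)² · 167.711 / (1113 · 1544) = 135.958 K

value=136.0 K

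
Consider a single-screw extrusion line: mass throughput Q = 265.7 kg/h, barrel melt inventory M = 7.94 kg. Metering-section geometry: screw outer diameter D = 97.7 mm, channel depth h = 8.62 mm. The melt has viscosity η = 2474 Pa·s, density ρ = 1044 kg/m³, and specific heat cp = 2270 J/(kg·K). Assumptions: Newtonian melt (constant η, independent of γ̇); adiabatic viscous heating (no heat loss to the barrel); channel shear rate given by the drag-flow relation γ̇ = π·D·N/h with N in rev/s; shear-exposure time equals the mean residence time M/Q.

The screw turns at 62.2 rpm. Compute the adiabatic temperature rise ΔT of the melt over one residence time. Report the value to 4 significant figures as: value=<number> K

Convert throughput: Q = 265.7 kg/h = 265.7/3600 = 0.0738056 kg/s
t_res = M / Q_s = 7.94 / 0.0738056 = 107.58 s
Geometry in metres: D = 97.7 mm → 0.0977 m, h = 8.62 mm → 0.00862 m; screw speed N = 62.2 rpm = 1.03667 rev/s
γ̇ = π·D·N / h = π · 0.0977 · 1.03667 / 0.00862 = 36.9127 s⁻¹
ΔT = η·γ̇²·t_res / (ρ·cp) = 2474 · (36.9127)² · 107.58 / (1044 · 2270) = 153.023 K

value=153.0 K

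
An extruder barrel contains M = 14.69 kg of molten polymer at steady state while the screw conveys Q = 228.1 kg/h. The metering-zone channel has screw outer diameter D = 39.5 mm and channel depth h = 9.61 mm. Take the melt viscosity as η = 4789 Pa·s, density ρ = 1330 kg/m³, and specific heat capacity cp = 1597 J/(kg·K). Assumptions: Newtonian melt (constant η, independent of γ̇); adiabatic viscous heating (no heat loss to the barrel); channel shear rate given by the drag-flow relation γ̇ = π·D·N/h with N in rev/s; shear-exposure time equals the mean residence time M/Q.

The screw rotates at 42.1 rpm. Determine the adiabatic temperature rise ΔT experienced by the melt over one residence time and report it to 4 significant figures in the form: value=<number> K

value=42.91 K

Q_s = Q / 3600 = 228.1 / 3600 = 0.0633611 kg/s
Mean residence time: t_res = M/Q_s = 14.69 kg / 0.0633611 kg/s = 231.846 s
Geometry in metres: D = 39.5 mm → 0.0395 m, h = 9.61 mm → 0.00961 m; screw speed N = 42.1 rpm = 0.701667 rev/s
γ̇ = π D N / h = (π)(0.0395)(0.701667) / 0.00961 = 9.06055 s⁻¹
ΔT = η·γ̇²·t_res / (ρ·cp) = 4789 · (9.06055)² · 231.846 / (1330 · 1597) = 42.9137 K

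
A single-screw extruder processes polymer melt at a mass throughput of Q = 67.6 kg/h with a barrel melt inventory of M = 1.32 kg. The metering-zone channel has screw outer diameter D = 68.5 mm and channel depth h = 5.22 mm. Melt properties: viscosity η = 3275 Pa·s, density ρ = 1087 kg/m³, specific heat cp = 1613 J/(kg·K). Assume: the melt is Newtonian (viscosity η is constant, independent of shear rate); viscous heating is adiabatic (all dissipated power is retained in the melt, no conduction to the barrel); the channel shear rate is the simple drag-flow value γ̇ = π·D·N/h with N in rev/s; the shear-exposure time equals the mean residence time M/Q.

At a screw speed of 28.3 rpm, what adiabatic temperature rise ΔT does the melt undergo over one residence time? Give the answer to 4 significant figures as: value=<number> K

value=49.65 K

Throughput in SI: Q_s = 67.6 kg/h ÷ 3600 s/h = 0.0187778 kg/s
t_res = M / Q_s = 1.32 ÷ 0.0187778 = 70.2959 s
D = 68.5 mm = 0.0685 m;  h = 5.22 mm = 0.00522 m;  N = 28.3 rpm / 60 = 0.471667 rev/s
Shear rate: γ̇ = πDN/h = π·0.0685·0.471667/0.00522 = 19.4449 s⁻¹
Adiabatic rise: ΔT = η γ̇² t_res / (ρ cp) = 3275·(19.4449)²·70.2959 / (1087·1613) = 49.6464 K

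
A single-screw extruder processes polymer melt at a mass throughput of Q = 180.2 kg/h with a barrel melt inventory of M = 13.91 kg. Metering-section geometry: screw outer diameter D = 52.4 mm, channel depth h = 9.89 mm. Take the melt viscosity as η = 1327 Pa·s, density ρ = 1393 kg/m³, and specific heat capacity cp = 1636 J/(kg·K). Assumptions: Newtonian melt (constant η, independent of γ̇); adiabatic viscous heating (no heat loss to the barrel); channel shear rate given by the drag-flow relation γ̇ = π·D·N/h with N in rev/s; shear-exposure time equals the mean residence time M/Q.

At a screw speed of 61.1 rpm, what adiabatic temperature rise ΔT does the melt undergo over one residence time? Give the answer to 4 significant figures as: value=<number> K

value=46.49 K

Throughput in SI: Q_s = 180.2 kg/h ÷ 3600 s/h = 0.0500556 kg/s
Mean residence time: t_res = M/Q_s = 13.91 kg / 0.0500556 kg/s = 277.891 s
Convert to SI: D = 0.0524 m, h = 0.00989 m, N = 61.1/60 = 1.01833 rev/s
Shear rate: γ̇ = πDN/h = π·0.0524·1.01833/0.00989 = 16.9502 s⁻¹
ΔT = η·γ̇²·t_res/(ρ·cp) = [1327 × 16.9502² × 277.891] / [1393 × 1636] = 46.4902 K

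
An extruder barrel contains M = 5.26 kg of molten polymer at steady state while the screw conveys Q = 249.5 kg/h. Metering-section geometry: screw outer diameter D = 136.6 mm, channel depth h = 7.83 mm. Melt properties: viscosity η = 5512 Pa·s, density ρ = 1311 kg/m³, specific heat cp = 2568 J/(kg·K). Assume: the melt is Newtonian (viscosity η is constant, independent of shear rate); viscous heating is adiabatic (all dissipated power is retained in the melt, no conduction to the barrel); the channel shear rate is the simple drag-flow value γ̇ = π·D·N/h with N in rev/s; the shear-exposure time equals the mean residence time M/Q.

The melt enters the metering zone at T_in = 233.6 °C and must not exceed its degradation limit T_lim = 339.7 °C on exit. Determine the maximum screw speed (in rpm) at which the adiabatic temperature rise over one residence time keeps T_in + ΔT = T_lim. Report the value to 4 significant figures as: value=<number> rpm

value=31.99 rpm

Convert throughput: Q = 249.5 kg/h = 249.5/3600 = 0.0693056 kg/s
t_res = M / Q_s = 5.26 / 0.0693056 = 75.8958 s
D = 136.6 mm = 0.1366 m;  h = 7.83 mm = 0.00783 m
Allowable rise: ΔT_a = T_lim − T_in = 339.7 − 233.6 = 106.1 K
Invert ΔT = ηγ̇²t_res/(ρcp) for γ̇: γ̇_max² = ΔT_a ρ cp / (η t_res) = 106.1·1311·2568 / (5512·75.8958) = 853.859 s⁻²
γ̇_max = √853.859 = 29.2209 s⁻¹
N_max = γ̇_max h / (πD) = 29.2209·0.00783/(π·0.1366) = 0.533156 rev/s → ×60 = 31.9894 rpm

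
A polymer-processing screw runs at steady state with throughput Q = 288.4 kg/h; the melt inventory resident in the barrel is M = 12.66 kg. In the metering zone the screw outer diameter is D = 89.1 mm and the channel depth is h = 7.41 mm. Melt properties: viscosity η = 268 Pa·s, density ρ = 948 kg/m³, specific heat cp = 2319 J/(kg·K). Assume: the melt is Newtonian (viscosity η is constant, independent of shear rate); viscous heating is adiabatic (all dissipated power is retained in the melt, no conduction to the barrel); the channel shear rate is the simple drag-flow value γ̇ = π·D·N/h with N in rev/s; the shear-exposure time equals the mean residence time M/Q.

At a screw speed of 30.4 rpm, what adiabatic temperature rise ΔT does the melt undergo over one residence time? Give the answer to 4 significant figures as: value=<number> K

Throughput in SI: Q_s = 288.4 kg/h ÷ 3600 s/h = 0.0801111 kg/s
Mean residence time: t_res = M/Q_s = 12.66 kg / 0.0801111 kg/s = 158.031 s
Geometry in metres: D = 89.1 mm → 0.0891 m, h = 7.41 mm → 0.00741 m; screw speed N = 30.4 rpm = 0.506667 rev/s
Shear rate: γ̇ = πDN/h = π·0.0891·0.506667/0.00741 = 19.1395 s⁻¹
ΔT = η·γ̇²·t_res / (ρ·cp) = 268 · (19.1395)² · 158.031 / (948 · 2319) = 7.05716 K

value=7.057 K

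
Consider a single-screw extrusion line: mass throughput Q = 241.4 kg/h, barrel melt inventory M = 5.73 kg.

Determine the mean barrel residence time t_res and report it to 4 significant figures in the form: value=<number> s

value=85.45 s

Throughput in SI: Q_s = 241.4 kg/h ÷ 3600 s/h = 0.0670556 kg/s
t_res = M / Q_s = 5.73 / 0.0670556 = 85.4515 s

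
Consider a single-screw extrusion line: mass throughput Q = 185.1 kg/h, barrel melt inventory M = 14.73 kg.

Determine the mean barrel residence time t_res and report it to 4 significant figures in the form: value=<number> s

Convert throughput: Q = 185.1 kg/h = 185.1/3600 = 0.0514167 kg/s
Mean residence time: t_res = M/Q_s = 14.73 kg / 0.0514167 kg/s = 286.483 s

value=286.5 s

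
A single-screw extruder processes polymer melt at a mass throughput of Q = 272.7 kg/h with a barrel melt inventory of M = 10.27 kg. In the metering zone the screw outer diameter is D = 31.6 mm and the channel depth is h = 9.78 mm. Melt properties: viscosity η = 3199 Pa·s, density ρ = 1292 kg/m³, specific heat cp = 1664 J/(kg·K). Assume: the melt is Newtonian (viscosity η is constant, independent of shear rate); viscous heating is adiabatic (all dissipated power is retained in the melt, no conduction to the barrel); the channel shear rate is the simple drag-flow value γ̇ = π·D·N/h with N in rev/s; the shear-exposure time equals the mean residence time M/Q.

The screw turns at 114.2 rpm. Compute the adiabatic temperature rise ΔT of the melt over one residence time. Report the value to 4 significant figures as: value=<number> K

Convert throughput: Q = 272.7 kg/h = 272.7/3600 = 0.07575 kg/s
t_res = M / Q_s = 10.27 / 0.07575 = 135.578 s
D = 31.6 mm = 0.0316 m;  h = 9.78 mm = 0.00978 m;  N = 114.2 rpm / 60 = 1.90333 rev/s
γ̇ = π·D·N / h = π · 0.0316 · 1.90333 / 0.00978 = 19.3203 s⁻¹
ΔT = η·γ̇²·t_res/(ρ·cp) = [3199 × 19.3203² × 135.578] / [1292 × 1664] = 75.303 K

value=75.30 K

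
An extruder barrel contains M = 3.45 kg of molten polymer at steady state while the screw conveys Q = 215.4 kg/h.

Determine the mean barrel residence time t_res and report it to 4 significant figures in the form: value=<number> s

value=57.66 s

Convert throughput: Q = 215.4 kg/h = 215.4/3600 = 0.0598333 kg/s
t_res = M / Q_s = 3.45 ÷ 0.0598333 = 57.6602 s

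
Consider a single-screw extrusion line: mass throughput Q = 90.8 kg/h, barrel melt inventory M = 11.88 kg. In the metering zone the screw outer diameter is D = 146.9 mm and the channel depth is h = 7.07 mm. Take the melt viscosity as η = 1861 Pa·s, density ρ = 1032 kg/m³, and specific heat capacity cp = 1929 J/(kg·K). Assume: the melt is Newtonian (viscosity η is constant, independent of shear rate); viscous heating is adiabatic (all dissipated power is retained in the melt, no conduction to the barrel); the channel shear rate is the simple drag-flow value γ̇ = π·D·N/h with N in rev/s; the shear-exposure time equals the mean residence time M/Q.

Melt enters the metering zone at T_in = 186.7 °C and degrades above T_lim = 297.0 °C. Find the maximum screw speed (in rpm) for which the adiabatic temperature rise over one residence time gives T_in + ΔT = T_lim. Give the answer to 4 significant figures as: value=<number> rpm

value=14.55 rpm

Q_s = Q / 3600 = 90.8 / 3600 = 0.0252222 kg/s
Mean residence time: t_res = M/Q_s = 11.88 kg / 0.0252222 kg/s = 471.013 s
Convert to metres: D = 0.1469 m, h = 0.00707 m
Allowable rise: ΔT_a = T_lim − T_in = 297.0 − 186.7 = 110.3 K
Invert ΔT = ηγ̇²t_res/(ρcp) for γ̇: γ̇_max² = ΔT_a ρ cp / (η t_res) = 110.3·1032·1929 / (1861·471.013) = 250.5 s⁻²
γ̇_max = sqrt(250.5) = 15.8272 s⁻¹
N_max = γ̇_max h / (πD) = 15.8272·0.00707/(π·0.1469) = 0.242466 rev/s → ×60 = 14.548 rpm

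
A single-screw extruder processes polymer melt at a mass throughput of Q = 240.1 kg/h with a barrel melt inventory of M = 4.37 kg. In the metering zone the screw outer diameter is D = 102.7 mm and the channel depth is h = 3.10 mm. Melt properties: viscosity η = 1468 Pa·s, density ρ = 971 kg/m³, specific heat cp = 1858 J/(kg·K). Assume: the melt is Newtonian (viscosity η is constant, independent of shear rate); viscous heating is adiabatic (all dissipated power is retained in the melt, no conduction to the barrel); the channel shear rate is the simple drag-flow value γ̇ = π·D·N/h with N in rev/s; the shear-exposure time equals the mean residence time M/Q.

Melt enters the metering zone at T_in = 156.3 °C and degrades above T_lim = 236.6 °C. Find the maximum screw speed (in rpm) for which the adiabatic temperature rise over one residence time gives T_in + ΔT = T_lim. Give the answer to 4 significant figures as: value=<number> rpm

Throughput in SI: Q_s = 240.1 kg/h ÷ 3600 s/h = 0.0666944 kg/s
t_res = M / Q_s = 4.37 ÷ 0.0666944 = 65.5227 s
Convert to metres: D = 0.1027 m, h = 0.0031 m
ΔT_a = T_lim − T_in = 236.6 °C − 156.3 °C = 80.3 K
Invert ΔT = ηγ̇²t_res/(ρcp) for γ̇: γ̇_max² = ΔT_a ρ cp / (η t_res) = 80.3·971·1858 / (1468·65.5227) = 1506.13 s⁻²
γ̇_max = √1506.13 = 38.8089 s⁻¹
N_max = γ̇_max h / (πD) = 38.8089·0.0031/(π·0.1027) = 0.372883 rev/s → ×60 = 22.373 rpm

value=22.37 rpm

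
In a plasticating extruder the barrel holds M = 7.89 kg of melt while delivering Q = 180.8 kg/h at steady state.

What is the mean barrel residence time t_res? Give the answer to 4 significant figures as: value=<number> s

value=157.1 s

Throughput in SI: Q_s = 180.8 kg/h ÷ 3600 s/h = 0.0502222 kg/s
Mean residence time: t_res = M/Q_s = 7.89 kg / 0.0502222 kg/s = 157.102 s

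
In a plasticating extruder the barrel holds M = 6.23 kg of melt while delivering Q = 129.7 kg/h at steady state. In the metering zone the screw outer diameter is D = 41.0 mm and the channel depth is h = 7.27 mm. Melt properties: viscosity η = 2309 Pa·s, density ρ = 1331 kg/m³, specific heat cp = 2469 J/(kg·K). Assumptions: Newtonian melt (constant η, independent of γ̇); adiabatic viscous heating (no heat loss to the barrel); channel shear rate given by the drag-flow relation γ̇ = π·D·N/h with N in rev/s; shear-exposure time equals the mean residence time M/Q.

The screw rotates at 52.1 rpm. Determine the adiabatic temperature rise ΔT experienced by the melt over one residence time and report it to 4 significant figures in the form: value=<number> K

value=28.76 K

Q_s = Q / 3600 = 129.7 / 3600 = 0.0360278 kg/s
t_res = M / Q_s = 6.23 / 0.0360278 = 172.922 s
Convert to SI: D = 0.041 m, h = 0.00727 m, N = 52.1/60 = 0.868333 rev/s
Shear rate: γ̇ = πDN/h = π·0.041·0.868333/0.00727 = 15.3846 s⁻¹
ΔT = η·γ̇²·t_res/(ρ·cp) = [2309 × 15.3846² × 172.922] / [1331 × 2469] = 28.7572 K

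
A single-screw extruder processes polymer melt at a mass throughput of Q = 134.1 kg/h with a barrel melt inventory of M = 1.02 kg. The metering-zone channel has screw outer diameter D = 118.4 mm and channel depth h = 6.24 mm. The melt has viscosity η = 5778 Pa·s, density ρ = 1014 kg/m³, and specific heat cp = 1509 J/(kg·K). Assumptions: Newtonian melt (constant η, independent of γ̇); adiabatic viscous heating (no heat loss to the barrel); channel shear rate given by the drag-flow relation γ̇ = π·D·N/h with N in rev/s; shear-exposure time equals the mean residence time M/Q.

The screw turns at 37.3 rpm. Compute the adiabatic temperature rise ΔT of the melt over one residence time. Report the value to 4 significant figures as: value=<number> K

Throughput in SI: Q_s = 134.1 kg/h ÷ 3600 s/h = 0.03725 kg/s
Mean residence time: t_res = M/Q_s = 1.02 kg / 0.03725 kg/s = 27.3826 s
Convert to SI: D = 0.1184 m, h = 0.00624 m, N = 37.3/60 = 0.621667 rev/s
Shear rate: γ̇ = πDN/h = π·0.1184·0.621667/0.00624 = 37.0574 s⁻¹
ΔT = η·γ̇²·t_res/(ρ·cp) = [5778 × 37.0574² × 27.3826] / [1014 × 1509] = 141.995 K

value=142.0 K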